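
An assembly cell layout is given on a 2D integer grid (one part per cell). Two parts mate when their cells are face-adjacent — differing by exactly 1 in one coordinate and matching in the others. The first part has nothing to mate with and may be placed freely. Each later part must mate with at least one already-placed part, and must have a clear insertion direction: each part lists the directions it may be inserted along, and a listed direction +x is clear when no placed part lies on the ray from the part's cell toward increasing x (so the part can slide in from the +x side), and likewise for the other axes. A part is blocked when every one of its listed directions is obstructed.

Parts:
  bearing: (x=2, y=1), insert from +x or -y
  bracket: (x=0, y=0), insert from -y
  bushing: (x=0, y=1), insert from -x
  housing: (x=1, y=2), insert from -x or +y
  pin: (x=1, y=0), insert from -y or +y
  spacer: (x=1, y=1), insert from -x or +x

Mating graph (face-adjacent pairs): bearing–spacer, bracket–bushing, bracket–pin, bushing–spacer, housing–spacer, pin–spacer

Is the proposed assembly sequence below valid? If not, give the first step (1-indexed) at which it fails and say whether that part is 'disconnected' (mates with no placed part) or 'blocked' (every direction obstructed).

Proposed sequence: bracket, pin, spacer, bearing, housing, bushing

1. bracket@(0, 0) [-y clear] — {bracket}
2. pin@(1, 0) [-y clear] — {bracket, pin}
3. spacer@(1, 1) [-x clear] — {bracket, pin, spacer}
4. bearing@(2, 1) [+x clear] — {bearing, bracket, pin, spacer}
5. housing@(1, 2) [-x clear] — {bearing, bracket, housing, pin, spacer}
6. bushing@(0, 1) [-x clear] — {bearing, bracket, bushing, housing, pin, spacer}

Valid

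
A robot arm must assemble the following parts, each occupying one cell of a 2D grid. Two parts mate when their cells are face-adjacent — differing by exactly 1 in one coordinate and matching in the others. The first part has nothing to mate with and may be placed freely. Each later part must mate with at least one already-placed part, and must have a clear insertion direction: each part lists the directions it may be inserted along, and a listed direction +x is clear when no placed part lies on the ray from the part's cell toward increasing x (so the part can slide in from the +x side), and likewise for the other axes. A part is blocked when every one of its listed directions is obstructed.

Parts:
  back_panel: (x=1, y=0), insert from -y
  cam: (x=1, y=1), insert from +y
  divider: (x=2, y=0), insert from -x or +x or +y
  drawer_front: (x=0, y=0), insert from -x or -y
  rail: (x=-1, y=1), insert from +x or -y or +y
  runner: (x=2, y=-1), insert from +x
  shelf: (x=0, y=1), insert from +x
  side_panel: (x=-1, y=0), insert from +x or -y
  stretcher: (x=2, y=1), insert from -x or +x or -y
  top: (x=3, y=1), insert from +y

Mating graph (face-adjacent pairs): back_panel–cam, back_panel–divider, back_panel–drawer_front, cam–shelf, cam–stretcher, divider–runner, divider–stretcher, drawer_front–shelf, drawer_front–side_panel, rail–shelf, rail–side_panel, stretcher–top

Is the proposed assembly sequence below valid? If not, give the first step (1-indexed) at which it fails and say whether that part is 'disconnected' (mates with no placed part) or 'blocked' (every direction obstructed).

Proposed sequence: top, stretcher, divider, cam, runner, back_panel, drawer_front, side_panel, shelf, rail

Invalid at step 9 (blocked)

1. top@(3, 1) [+y clear] — {top}
2. stretcher@(2, 1) [-x clear] — {stretcher, top}
3. divider@(2, 0) [-x clear] — {divider, stretcher, top}
4. cam@(1, 1) [+y clear] — {cam, divider, stretcher, top}
5. runner@(2, -1) [+x clear] — {cam, divider, runner, stretcher, top}
6. back_panel@(1, 0) [-y clear] — {back_panel, cam, divider, runner, stretcher, top}
7. drawer_front@(0, 0) [-x clear] — {back_panel, cam, divider, drawer_front, runner, stretcher, top}
8. side_panel@(-1, 0) [-y clear] — {back_panel, cam, divider, drawer_front, runner, side_panel, stretcher, top}
9. shelf@(0, 1) — +x all obstructed ⇒ blocked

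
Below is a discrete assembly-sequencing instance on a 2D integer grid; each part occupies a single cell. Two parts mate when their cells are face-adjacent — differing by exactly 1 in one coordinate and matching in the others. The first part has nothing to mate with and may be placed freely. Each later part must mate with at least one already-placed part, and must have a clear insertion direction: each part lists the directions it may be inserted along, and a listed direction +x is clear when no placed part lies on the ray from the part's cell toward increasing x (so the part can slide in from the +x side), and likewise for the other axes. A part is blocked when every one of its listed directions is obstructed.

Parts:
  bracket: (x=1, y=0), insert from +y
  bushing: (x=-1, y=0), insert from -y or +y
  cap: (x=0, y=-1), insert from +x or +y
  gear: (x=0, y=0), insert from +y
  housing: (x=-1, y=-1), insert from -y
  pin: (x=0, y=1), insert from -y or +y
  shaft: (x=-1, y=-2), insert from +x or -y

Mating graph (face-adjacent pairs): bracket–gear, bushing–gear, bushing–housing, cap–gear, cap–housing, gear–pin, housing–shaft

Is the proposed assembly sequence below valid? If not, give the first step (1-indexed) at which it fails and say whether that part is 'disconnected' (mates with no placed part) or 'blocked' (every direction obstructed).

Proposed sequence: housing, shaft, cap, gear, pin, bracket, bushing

Valid

1. housing@(-1, -1) [-y clear] — {housing}
2. shaft@(-1, -2) [+x clear] — {housing, shaft}
3. cap@(0, -1) [+x clear] — {cap, housing, shaft}
4. gear@(0, 0) [+y clear] — {cap, gear, housing, shaft}
5. pin@(0, 1) [+y clear] — {cap, gear, housing, pin, shaft}
6. bracket@(1, 0) [+y clear] — {bracket, cap, gear, housing, pin, shaft}
7. bushing@(-1, 0) [+y clear] — {bracket, bushing, cap, gear, housing, pin, shaft}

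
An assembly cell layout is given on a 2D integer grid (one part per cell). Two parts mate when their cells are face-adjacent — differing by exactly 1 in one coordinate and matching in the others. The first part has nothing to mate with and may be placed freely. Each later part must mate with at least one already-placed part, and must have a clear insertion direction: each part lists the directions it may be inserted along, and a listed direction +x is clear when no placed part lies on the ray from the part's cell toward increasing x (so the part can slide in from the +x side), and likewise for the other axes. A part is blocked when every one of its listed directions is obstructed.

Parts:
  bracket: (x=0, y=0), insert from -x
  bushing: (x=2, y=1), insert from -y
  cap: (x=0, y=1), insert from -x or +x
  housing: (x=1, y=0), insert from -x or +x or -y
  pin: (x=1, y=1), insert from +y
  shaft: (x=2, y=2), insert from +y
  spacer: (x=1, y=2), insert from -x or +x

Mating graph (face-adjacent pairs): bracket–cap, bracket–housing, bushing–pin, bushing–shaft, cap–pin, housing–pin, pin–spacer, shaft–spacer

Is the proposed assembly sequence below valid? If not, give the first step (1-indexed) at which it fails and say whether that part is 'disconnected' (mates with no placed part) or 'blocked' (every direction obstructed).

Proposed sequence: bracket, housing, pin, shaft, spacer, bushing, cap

Invalid at step 4 (disconnected)

1. bracket@(0, 0) [-x clear] — {bracket}
2. housing@(1, 0) [+x clear] — {bracket, housing}
3. pin@(1, 1) [+y clear] — {bracket, housing, pin}
4. shaft@(2, 2) — no placed neighbour ⇒ disconnected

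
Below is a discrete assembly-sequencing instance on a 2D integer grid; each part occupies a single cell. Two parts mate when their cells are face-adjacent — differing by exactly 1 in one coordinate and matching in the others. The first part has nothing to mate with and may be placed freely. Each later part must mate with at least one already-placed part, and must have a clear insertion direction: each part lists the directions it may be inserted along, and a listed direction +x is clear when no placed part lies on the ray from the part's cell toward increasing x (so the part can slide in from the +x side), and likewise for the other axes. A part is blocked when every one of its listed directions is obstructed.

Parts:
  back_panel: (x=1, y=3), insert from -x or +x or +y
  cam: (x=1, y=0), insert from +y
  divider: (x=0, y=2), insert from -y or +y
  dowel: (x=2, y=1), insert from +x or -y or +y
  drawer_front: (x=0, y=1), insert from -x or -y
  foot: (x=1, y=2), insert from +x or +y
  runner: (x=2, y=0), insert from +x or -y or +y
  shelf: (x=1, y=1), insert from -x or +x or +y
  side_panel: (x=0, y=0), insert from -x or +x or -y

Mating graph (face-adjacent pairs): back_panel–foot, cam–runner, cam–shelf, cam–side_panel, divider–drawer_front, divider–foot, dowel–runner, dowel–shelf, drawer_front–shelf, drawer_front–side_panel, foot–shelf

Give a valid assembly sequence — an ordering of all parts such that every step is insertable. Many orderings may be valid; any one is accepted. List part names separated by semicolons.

side_panel; cam; runner; shelf; foot; back_panel; divider; dowel; drawer_front

1. side_panel@(0, 0) [-x clear] — {side_panel}
2. cam@(1, 0) [+y clear] — {cam, side_panel}
3. runner@(2, 0) [+x clear] — {cam, runner, side_panel}
4. shelf@(1, 1) [-x clear] — {cam, runner, shelf, side_panel}
5. foot@(1, 2) [+x clear] — {cam, foot, runner, shelf, side_panel}
6. back_panel@(1, 3) [-x clear] — {back_panel, cam, foot, runner, shelf, side_panel}
7. divider@(0, 2) [+y clear] — {back_panel, cam, divider, foot, runner, shelf, side_panel}
8. dowel@(2, 1) [+x clear] — {back_panel, cam, divider, dowel, foot, runner, shelf, side_panel}
9. drawer_front@(0, 1) [-x clear] — {back_panel, cam, divider, dowel, drawer_front, foot, runner, shelf, side_panel}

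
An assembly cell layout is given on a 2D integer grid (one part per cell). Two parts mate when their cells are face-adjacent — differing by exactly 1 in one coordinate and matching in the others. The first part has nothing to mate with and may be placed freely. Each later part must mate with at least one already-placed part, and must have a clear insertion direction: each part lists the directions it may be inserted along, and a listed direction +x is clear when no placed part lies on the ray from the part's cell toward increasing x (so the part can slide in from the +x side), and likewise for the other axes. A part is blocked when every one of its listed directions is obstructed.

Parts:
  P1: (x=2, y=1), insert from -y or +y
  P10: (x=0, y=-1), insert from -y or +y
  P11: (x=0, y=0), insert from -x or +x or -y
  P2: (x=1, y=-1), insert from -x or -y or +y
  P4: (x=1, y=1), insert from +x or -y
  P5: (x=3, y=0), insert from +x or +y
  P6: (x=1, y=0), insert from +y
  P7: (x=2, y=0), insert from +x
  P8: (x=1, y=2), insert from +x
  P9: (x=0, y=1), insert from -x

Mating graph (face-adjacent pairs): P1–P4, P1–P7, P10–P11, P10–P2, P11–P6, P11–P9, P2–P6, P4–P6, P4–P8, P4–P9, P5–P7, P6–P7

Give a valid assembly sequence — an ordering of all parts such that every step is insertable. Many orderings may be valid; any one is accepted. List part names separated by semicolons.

P10; P2; P11; P9; P6; P4; P1; P8; P7; P5

1. P10@(0, -1) [-y clear] — {P10}
2. P2@(1, -1) [-y clear] — {P10, P2}
3. P11@(0, 0) [-x clear] — {P10, P11, P2}
4. P9@(0, 1) [-x clear] — {P10, P11, P2, P9}
5. P6@(1, 0) [+y clear] — {P10, P11, P2, P6, P9}
6. P4@(1, 1) [+x clear] — {P10, P11, P2, P4, P6, P9}
7. P1@(2, 1) [-y clear] — {P1, P10, P11, P2, P4, P6, P9}
8. P8@(1, 2) [+x clear] — {P1, P10, P11, P2, P4, P6, P8, P9}
9. P7@(2, 0) [+x clear] — {P1, P10, P11, P2, P4, P6, P7, P8, P9}
10. P5@(3, 0) [+x clear] — {P1, P10, P11, P2, P4, P5, P6, P7, P8, P9}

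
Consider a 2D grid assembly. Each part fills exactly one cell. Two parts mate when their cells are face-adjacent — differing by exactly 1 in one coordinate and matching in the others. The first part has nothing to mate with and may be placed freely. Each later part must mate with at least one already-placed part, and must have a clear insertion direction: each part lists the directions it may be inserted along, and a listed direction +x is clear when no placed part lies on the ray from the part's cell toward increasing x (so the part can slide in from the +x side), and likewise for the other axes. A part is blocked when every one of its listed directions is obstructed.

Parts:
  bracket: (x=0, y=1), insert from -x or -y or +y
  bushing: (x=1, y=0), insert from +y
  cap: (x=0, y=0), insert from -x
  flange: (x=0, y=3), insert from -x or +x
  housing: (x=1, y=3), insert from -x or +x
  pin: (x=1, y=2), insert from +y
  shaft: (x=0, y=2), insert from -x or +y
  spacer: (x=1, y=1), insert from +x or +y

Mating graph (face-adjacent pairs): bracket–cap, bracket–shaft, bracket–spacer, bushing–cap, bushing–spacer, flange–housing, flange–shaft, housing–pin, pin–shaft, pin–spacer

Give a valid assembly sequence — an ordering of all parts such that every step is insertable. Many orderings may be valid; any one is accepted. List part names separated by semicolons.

1. cap@(0, 0) [-x clear] — {cap}
2. bracket@(0, 1) [-x clear] — {bracket, cap}
3. bushing@(1, 0) [+y clear] — {bracket, bushing, cap}
4. spacer@(1, 1) [+x clear] — {bracket, bushing, cap, spacer}
5. pin@(1, 2) [+y clear] — {bracket, bushing, cap, pin, spacer}
6. housing@(1, 3) [-x clear] — {bracket, bushing, cap, housing, pin, spacer}
7. flange@(0, 3) [-x clear] — {bracket, bushing, cap, flange, housing, pin, spacer}
8. shaft@(0, 2) [-x clear] — {bracket, bushing, cap, flange, housing, pin, shaft, spacer}

cap; bracket; bushing; spacer; pin; housing; flange; shaft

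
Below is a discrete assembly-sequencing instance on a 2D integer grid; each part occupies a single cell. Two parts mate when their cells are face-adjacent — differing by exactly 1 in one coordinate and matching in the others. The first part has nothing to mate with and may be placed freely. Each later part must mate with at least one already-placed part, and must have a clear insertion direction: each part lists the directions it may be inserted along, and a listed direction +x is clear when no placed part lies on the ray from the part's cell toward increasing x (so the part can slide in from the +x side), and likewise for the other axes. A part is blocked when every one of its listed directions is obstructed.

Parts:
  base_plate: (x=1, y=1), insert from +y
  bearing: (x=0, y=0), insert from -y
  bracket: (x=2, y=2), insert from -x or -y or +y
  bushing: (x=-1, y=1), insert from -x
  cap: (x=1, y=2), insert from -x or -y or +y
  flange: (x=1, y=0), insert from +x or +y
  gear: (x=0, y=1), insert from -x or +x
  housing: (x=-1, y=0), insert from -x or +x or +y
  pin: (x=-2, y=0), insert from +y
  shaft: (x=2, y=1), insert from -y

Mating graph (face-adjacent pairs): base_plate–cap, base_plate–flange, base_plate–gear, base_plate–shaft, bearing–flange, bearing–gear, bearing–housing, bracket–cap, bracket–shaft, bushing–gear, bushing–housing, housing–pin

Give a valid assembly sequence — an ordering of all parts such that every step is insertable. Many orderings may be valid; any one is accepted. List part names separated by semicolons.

1. flange@(1, 0) [+x clear] — {flange}
2. bearing@(0, 0) [-y clear] — {bearing, flange}
3. housing@(-1, 0) [-x clear] — {bearing, flange, housing}
4. pin@(-2, 0) [+y clear] — {bearing, flange, housing, pin}
5. base_plate@(1, 1) [+y clear] — {base_plate, bearing, flange, housing, pin}
6. cap@(1, 2) [-x clear] — {base_plate, bearing, cap, flange, housing, pin}
7. bracket@(2, 2) [-y clear] — {base_plate, bearing, bracket, cap, flange, housing, pin}
8. shaft@(2, 1) [-y clear] — {base_plate, bearing, bracket, cap, flange, housing, pin, shaft}
9. gear@(0, 1) [-x clear] — {base_plate, bearing, bracket, cap, flange, gear, housing, pin, shaft}
10. bushing@(-1, 1) [-x clear] — {base_plate, bearing, bracket, bushing, cap, flange, gear, housing, pin, shaft}

flange; bearing; housing; pin; base_plate; cap; bracket; shaft; gear; bushing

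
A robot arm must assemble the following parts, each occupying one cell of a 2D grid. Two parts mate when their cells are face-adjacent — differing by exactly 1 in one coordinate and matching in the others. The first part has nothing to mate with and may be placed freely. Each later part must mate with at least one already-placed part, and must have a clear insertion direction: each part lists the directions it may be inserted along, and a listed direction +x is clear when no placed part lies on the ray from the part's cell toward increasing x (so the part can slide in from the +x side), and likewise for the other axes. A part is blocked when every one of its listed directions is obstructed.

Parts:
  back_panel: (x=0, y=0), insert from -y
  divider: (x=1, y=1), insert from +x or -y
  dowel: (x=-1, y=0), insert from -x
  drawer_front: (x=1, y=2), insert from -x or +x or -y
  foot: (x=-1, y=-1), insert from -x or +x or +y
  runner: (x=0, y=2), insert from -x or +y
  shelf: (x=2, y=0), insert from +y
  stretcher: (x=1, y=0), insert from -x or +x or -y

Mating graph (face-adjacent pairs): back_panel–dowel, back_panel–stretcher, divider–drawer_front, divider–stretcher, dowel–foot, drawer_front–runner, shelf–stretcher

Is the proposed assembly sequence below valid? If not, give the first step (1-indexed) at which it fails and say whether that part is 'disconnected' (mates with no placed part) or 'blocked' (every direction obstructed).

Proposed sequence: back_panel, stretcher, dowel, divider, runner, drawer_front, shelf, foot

Invalid at step 5 (disconnected)

1. back_panel@(0, 0) [-y clear] — {back_panel}
2. stretcher@(1, 0) [+x clear] — {back_panel, stretcher}
3. dowel@(-1, 0) [-x clear] — {back_panel, dowel, stretcher}
4. divider@(1, 1) [+x clear] — {back_panel, divider, dowel, stretcher}
5. runner@(0, 2) — no placed neighbour ⇒ disconnected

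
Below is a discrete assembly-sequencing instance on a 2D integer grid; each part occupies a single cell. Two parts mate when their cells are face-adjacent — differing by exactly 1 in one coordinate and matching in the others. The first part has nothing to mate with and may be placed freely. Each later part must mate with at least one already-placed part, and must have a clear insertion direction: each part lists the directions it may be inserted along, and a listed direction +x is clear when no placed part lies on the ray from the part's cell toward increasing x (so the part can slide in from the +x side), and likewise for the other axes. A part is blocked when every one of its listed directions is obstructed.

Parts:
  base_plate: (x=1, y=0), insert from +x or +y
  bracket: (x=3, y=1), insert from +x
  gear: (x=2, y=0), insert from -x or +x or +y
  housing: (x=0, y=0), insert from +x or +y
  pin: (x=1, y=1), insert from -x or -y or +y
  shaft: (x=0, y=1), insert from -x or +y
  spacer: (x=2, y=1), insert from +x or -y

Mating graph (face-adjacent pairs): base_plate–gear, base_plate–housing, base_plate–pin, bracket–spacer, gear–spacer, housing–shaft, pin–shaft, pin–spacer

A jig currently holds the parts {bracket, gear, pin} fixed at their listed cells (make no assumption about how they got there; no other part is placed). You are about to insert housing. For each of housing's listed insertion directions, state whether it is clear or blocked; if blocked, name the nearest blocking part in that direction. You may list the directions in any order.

+x: nearest on ray is gear@(2, 0) ⇒ blocked
+y: ray from housing(0, 0) has no placed part ⇒ clear

+x: blocked by gear; +y: clear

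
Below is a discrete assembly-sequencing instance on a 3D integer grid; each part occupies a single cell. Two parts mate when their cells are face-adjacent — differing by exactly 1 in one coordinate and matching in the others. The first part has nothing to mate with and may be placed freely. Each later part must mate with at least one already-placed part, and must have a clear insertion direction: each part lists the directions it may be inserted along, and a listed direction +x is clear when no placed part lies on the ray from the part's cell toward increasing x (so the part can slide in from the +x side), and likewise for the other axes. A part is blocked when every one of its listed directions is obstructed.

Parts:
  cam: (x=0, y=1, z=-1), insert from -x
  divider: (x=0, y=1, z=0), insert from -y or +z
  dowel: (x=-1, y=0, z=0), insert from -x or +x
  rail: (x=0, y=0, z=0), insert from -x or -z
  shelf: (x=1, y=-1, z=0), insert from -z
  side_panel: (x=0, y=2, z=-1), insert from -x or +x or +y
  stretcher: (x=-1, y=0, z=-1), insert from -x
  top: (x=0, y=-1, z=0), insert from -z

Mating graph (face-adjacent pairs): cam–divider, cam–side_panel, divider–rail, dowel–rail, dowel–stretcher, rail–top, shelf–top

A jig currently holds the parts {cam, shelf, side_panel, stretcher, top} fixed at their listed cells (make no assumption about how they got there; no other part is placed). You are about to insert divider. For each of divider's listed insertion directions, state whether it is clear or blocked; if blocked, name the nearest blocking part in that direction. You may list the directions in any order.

+z: clear; -y: blocked by top

-y: nearest on ray is top@(0, -1, 0) ⇒ blocked
+z: ray from divider(0, 1, 0) has no placed part ⇒ clear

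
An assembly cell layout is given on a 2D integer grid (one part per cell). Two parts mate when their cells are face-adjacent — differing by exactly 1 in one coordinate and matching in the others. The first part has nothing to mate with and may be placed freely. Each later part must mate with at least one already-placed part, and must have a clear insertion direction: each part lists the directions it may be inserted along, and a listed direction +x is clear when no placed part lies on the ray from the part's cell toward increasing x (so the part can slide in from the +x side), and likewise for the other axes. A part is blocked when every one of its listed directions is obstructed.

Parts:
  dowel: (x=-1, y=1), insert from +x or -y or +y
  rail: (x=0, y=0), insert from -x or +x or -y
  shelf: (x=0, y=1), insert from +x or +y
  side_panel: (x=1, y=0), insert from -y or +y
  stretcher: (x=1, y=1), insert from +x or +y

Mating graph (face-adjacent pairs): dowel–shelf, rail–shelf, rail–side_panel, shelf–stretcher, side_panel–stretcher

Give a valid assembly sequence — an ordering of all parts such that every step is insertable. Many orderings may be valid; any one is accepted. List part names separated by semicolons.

1. dowel@(-1, 1) [+x clear] — {dowel}
2. shelf@(0, 1) [+x clear] — {dowel, shelf}
3. rail@(0, 0) [-x clear] — {dowel, rail, shelf}
4. side_panel@(1, 0) [-y clear] — {dowel, rail, shelf, side_panel}
5. stretcher@(1, 1) [+x clear] — {dowel, rail, shelf, side_panel, stretcher}

dowel; shelf; rail; side_panel; stretcher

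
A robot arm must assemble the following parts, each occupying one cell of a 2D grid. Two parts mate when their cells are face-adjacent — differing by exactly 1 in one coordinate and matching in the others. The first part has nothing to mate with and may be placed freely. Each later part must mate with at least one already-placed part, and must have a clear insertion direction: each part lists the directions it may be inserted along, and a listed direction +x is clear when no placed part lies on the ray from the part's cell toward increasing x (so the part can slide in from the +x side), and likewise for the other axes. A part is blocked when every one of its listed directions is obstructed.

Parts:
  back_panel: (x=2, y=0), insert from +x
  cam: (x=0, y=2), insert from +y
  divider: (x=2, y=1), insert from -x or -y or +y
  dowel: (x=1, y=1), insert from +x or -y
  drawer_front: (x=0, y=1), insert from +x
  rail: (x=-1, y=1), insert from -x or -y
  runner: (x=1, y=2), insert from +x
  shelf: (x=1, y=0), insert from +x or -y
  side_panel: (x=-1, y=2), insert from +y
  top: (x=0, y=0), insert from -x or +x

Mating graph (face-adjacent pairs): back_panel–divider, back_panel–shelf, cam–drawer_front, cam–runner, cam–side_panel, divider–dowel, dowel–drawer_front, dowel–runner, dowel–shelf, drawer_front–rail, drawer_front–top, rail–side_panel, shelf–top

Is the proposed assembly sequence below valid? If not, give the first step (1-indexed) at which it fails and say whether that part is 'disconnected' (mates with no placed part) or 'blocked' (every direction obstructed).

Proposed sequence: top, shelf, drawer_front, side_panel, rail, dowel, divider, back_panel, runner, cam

Invalid at step 4 (disconnected)

1. top@(0, 0) [-x clear] — {top}
2. shelf@(1, 0) [+x clear] — {shelf, top}
3. drawer_front@(0, 1) [+x clear] — {drawer_front, shelf, top}
4. side_panel@(-1, 2) — no placed neighbour ⇒ disconnected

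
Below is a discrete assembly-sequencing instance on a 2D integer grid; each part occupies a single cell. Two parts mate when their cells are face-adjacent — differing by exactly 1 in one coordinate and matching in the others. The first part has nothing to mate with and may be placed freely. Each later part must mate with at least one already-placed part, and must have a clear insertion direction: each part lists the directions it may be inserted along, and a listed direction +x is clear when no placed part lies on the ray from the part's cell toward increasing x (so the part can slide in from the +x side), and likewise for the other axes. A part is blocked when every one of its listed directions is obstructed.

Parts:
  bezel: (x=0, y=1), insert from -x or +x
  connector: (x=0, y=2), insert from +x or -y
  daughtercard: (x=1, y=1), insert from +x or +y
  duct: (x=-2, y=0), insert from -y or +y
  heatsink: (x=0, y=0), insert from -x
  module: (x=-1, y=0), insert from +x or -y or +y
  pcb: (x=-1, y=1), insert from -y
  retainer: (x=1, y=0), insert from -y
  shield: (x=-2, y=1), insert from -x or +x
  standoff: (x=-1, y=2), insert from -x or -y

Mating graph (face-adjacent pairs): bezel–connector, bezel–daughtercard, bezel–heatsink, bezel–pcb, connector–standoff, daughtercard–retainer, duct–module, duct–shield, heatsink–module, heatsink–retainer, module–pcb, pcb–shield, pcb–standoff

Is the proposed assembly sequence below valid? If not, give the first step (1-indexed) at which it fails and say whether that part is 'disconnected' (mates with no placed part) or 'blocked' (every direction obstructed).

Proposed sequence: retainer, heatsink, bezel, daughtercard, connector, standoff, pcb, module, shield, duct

Valid

1. retainer@(1, 0) [-y clear] — {retainer}
2. heatsink@(0, 0) [-x clear] — {heatsink, retainer}
3. bezel@(0, 1) [-x clear] — {bezel, heatsink, retainer}
4. daughtercard@(1, 1) [+x clear] — {bezel, daughtercard, heatsink, retainer}
5. connector@(0, 2) [+x clear] — {bezel, connector, daughtercard, heatsink, retainer}
6. standoff@(-1, 2) [-x clear] — {bezel, connector, daughtercard, heatsink, retainer, standoff}
7. pcb@(-1, 1) [-y clear] — {bezel, connector, daughtercard, heatsink, pcb, retainer, standoff}
8. module@(-1, 0) [-y clear] — {bezel, connector, daughtercard, heatsink, module, pcb, retainer, standoff}
9. shield@(-2, 1) [-x clear] — {bezel, connector, daughtercard, heatsink, module, pcb, retainer, shield, standoff}
10. duct@(-2, 0) [-y clear] — {bezel, connector, daughtercard, duct, heatsink, module, pcb, retainer, shield, standoff}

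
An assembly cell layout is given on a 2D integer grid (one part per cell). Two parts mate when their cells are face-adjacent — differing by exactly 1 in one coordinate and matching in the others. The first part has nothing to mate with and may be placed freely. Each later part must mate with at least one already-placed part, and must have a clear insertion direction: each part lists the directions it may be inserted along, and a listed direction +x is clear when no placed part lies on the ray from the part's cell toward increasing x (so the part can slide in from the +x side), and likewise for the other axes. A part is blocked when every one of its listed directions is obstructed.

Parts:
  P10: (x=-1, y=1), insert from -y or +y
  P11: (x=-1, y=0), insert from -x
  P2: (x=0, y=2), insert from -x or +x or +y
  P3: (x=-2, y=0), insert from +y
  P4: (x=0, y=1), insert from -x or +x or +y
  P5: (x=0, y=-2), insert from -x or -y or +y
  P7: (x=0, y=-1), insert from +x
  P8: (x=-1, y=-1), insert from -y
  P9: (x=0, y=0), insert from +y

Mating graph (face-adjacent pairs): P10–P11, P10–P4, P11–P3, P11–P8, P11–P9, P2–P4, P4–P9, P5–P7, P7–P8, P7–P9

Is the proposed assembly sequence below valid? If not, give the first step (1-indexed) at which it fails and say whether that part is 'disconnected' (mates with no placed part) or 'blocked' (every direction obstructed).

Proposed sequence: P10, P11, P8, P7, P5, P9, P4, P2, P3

Valid

1. P10@(-1, 1) [-y clear] — {P10}
2. P11@(-1, 0) [-x clear] — {P10, P11}
3. P8@(-1, -1) [-y clear] — {P10, P11, P8}
4. P7@(0, -1) [+x clear] — {P10, P11, P7, P8}
5. P5@(0, -2) [-x clear] — {P10, P11, P5, P7, P8}
6. P9@(0, 0) [+y clear] — {P10, P11, P5, P7, P8, P9}
7. P4@(0, 1) [+x clear] — {P10, P11, P4, P5, P7, P8, P9}
8. P2@(0, 2) [-x clear] — {P10, P11, P2, P4, P5, P7, P8, P9}
9. P3@(-2, 0) [+y clear] — {P10, P11, P2, P3, P4, P5, P7, P8, P9}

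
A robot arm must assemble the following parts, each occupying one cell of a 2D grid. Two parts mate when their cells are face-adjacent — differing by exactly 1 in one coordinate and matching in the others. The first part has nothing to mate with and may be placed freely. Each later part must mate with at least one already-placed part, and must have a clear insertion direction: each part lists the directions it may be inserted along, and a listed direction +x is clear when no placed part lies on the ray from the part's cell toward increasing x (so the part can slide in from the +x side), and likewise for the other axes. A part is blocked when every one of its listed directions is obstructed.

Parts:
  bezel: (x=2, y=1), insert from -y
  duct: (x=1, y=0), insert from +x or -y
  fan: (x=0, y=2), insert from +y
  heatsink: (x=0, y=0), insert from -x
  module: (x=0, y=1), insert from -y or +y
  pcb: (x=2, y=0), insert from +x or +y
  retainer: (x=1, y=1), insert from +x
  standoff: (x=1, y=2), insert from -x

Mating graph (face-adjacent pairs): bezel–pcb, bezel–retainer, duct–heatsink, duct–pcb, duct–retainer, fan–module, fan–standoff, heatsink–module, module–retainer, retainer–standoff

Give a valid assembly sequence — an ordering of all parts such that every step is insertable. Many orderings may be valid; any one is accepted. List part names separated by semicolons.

retainer; module; duct; heatsink; standoff; fan; bezel; pcb

1. retainer@(1, 1) [+x clear] — {retainer}
2. module@(0, 1) [-y clear] — {module, retainer}
3. duct@(1, 0) [+x clear] — {duct, module, retainer}
4. heatsink@(0, 0) [-x clear] — {duct, heatsink, module, retainer}
5. standoff@(1, 2) [-x clear] — {duct, heatsink, module, retainer, standoff}
6. fan@(0, 2) [+y clear] — {duct, fan, heatsink, module, retainer, standoff}
7. bezel@(2, 1) [-y clear] — {bezel, duct, fan, heatsink, module, retainer, standoff}
8. pcb@(2, 0) [+x clear] — {bezel, duct, fan, heatsink, module, pcb, retainer, standoff}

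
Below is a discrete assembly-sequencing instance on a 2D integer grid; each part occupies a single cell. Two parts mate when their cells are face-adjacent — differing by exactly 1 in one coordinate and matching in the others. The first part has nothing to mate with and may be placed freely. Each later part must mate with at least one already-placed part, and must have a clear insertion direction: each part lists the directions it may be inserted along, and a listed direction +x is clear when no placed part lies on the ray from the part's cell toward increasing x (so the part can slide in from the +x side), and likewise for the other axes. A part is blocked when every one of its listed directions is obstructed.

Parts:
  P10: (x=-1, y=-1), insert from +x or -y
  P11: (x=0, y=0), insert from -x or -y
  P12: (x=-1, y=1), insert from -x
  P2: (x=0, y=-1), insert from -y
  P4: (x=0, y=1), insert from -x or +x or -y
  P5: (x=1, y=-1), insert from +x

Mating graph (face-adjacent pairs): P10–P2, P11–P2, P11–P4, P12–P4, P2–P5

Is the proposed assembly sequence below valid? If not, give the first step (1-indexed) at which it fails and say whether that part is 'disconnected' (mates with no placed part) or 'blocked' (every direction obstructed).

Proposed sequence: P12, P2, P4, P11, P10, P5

1. P12@(-1, 1) [-x clear] — {P12}
2. P2@(0, -1) — no placed neighbour ⇒ disconnected

Invalid at step 2 (disconnected)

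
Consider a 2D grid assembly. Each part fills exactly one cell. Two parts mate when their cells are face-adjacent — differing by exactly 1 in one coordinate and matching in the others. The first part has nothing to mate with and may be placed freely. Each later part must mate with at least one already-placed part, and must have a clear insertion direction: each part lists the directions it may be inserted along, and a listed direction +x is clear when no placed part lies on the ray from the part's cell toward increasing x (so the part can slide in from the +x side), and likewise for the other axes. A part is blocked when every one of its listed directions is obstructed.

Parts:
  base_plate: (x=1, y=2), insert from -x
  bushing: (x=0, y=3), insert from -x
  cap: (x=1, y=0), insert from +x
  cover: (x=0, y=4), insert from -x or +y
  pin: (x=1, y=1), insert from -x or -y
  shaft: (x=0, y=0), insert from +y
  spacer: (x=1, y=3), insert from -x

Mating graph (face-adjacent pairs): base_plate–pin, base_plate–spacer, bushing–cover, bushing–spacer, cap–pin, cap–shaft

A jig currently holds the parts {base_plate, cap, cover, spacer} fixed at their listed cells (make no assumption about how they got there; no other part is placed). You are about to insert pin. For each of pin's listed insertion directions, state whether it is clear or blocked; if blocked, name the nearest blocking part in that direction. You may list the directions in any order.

-x: clear; -y: blocked by cap

-x: ray from pin(1, 1) has no placed part ⇒ clear
-y: nearest on ray is cap@(1, 0) ⇒ blocked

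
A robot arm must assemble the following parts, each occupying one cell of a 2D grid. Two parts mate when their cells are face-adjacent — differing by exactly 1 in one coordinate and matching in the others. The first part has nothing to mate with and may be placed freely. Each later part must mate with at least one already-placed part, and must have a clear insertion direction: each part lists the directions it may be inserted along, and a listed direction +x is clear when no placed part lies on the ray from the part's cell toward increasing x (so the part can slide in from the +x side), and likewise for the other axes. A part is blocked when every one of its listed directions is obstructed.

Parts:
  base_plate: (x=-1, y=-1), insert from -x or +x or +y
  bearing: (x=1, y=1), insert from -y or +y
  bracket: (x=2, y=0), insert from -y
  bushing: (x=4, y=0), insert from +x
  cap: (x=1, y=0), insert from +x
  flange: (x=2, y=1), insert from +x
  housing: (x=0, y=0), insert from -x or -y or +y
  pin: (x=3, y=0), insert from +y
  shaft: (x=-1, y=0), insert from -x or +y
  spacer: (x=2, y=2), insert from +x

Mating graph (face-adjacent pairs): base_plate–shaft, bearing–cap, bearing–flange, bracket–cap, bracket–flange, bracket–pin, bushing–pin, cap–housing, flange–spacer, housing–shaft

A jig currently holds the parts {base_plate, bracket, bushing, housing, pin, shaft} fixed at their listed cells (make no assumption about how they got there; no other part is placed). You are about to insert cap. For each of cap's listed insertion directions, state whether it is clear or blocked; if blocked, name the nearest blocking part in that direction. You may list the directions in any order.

+x: blocked by bracket

+x: nearest on ray is bracket@(2, 0) ⇒ blocked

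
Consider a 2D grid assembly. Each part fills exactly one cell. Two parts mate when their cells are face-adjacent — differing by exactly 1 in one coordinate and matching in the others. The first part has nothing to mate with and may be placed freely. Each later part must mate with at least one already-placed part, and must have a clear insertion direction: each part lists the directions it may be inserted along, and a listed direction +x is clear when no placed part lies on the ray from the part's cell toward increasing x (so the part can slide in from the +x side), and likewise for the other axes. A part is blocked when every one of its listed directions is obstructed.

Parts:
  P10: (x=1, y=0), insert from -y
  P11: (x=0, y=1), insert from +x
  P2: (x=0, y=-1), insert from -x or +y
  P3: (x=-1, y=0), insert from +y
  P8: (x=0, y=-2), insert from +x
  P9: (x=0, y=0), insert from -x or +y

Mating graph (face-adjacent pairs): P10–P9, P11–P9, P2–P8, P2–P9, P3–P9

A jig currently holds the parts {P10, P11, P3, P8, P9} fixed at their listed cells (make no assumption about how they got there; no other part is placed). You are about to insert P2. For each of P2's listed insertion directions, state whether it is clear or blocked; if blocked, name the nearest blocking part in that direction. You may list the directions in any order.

-x: ray from P2(0, -1) has no placed part ⇒ clear
+y: nearest on ray is P9@(0, 0) ⇒ blocked

+y: blocked by P9; -x: clear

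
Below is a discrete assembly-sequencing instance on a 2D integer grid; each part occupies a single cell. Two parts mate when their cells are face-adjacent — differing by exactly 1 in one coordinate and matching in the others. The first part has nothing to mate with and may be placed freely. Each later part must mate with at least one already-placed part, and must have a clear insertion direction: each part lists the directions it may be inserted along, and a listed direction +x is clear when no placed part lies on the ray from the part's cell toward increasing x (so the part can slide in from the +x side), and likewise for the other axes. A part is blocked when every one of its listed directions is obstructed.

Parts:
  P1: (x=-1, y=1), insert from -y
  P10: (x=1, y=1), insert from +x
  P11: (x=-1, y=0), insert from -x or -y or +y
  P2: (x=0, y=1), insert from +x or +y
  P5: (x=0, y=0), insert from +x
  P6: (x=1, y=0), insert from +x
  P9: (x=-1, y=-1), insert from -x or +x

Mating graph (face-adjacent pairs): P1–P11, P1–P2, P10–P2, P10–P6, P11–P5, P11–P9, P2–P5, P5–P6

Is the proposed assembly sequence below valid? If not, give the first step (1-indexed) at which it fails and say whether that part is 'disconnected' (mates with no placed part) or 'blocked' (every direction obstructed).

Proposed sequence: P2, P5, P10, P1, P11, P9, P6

Valid

1. P2@(0, 1) [+x clear] — {P2}
2. P5@(0, 0) [+x clear] — {P2, P5}
3. P10@(1, 1) [+x clear] — {P10, P2, P5}
4. P1@(-1, 1) [-y clear] — {P1, P10, P2, P5}
5. P11@(-1, 0) [-x clear] — {P1, P10, P11, P2, P5}
6. P9@(-1, -1) [-x clear] — {P1, P10, P11, P2, P5, P9}
7. P6@(1, 0) [+x clear] — {P1, P10, P11, P2, P5, P6, P9}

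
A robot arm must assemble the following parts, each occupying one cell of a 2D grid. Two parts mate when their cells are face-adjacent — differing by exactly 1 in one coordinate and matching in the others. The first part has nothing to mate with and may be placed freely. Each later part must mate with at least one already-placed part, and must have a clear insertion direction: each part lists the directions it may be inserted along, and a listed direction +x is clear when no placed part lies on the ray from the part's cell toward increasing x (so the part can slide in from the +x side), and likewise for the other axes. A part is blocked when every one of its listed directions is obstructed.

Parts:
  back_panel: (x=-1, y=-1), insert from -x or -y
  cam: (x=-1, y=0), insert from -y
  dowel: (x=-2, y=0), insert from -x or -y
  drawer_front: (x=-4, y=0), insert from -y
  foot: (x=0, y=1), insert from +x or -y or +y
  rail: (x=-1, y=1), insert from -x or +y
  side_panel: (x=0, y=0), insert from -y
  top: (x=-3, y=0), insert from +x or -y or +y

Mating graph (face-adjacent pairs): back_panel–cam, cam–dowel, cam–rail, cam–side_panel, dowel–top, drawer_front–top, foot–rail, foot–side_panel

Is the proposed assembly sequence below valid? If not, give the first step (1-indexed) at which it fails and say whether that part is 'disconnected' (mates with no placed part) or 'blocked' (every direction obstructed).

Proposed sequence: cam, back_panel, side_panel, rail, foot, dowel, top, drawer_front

1. cam@(-1, 0) [-y clear] — {cam}
2. back_panel@(-1, -1) [-x clear] — {back_panel, cam}
3. side_panel@(0, 0) [-y clear] — {back_panel, cam, side_panel}
4. rail@(-1, 1) [-x clear] — {back_panel, cam, rail, side_panel}
5. foot@(0, 1) [+x clear] — {back_panel, cam, foot, rail, side_panel}
6. dowel@(-2, 0) [-x clear] — {back_panel, cam, dowel, foot, rail, side_panel}
7. top@(-3, 0) [-y clear] — {back_panel, cam, dowel, foot, rail, side_panel, top}
8. drawer_front@(-4, 0) [-y clear] — {back_panel, cam, dowel, drawer_front, foot, rail, side_panel, top}

Valid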